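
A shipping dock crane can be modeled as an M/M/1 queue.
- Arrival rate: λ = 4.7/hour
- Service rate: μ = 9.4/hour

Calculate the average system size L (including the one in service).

ρ = λ/μ = 4.7/9.4 = 0.5000
For M/M/1: L = λ/(μ-λ)
L = 4.7/(9.4-4.7) = 4.7/4.70
L = 1.0000 containers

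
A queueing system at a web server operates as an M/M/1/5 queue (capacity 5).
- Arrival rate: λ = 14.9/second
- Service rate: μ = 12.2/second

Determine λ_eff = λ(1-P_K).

ρ = λ/μ = 14.9/12.2 = 1.2213
P₀ = (1-ρ)/(1-ρ^(K+1)) = (1-1.2213)/(1-1.2213^6) = -0.2213/-2.3184 = 0.09545
P_K = P₀×ρ^K = 0.095452 × 1.2213^5 = 0.095452 × 2.7171 = 0.2594
λ_eff = λ(1-P_K) = 14.9 × (1 - 0.25936) = 14.9 × 0.74064 = 11.0355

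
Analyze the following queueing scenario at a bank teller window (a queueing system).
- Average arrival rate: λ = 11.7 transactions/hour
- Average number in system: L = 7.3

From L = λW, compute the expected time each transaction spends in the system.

Little's Law: L = λW, so W = L/λ
W = 7.3/11.7 = 0.6239 hours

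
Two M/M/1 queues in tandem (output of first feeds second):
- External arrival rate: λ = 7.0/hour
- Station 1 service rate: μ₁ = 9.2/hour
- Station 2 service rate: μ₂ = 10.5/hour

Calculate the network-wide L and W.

By Jackson's theorem, each station behaves as independent M/M/1.
Station 1: ρ₁ = 7.0/9.2 = 0.7609, L₁ = ρ₁/(1-ρ₁) = λ/(μ₁-λ) = 7.0/2.20 = 3.1818
Station 2: ρ₂ = 7.0/10.5 = 0.6667, L₂ = ρ₂/(1-ρ₂) = λ/(μ₂-λ) = 7.0/3.50 = 2.0000
Total: L = L₁ + L₂ = 3.1818 + 2.0000 = 5.1818
W = L/λ = 5.1818/7.0 = 0.7403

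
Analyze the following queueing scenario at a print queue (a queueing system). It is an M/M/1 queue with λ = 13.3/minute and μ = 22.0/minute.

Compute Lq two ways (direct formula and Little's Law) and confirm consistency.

Method 1 (direct): Lq = λ²/(μ(μ-λ)) = 176.89/(22.0 × 8.70) = 0.9242

Method 2 (Little's Law):
W = 1/(μ-λ) = 1/8.70 = 0.114943
Wq = W - 1/μ = 0.114943 - 0.0454545 = 0.06949
Lq = λWq = 13.3 × 0.06949 = 0.9242 ✔ (matches Method 1)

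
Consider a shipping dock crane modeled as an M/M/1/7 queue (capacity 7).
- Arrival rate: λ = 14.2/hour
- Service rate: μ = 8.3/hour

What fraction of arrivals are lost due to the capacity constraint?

ρ = λ/μ = 14.2/8.3 = 1.71084
P₀ = (1-ρ)/(1-ρ^(K+1)) = (1-1.71084)/(1-1.71084^8) = -0.71084/-72.3965 = 0.009819
P_K = P₀×ρ^K = 0.009819 × 1.71084^7 = 0.009819 × 42.9008 = 0.4212
Blocking probability = 42.12%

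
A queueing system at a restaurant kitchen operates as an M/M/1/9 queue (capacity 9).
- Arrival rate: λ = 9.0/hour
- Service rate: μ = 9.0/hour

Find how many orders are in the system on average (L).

ρ = λ/μ = 9.0/9.0 = 1 exactly.
With ρ = 1 the usual (1-ρ)/(1-ρ^(K+1)) form is 0/0; instead every state 0..K is equally likely.
P₀ = 1/(K+1) = 1/10 = 0.1000
P_K = P₀×ρ^K = P₀ = 0.1000
L = K/2 = 9/2 = 4.5000 orders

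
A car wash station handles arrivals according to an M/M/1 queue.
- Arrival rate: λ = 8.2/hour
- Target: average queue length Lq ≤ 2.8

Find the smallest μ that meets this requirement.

For M/M/1: Lq = λ²/(μ(μ-λ))
Need Lq ≤ 2.8, i.e. μ(μ-λ) ≥ λ²/2.8
μ² - 8.2μ - 67.24/2.8 ≥ 0  →  μ² - 8.2μ - 24.014286 ≥ 0
Quadratic formula (positive root): μ = [λ + √(λ² + 4×24.014286)]/2
Discriminant: 67.24 + 4×24.014286 = 163.2971, √163.2971 = 12.7788
μ ≥ (8.2 + 12.7788)/2 = 10.4894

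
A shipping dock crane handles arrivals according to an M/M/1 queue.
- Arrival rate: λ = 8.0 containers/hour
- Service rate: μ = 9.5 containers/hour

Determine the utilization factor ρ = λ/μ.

Server utilization: ρ = λ/μ
ρ = 8.0/9.5 = 0.8421
The server is busy 84.21% of the time.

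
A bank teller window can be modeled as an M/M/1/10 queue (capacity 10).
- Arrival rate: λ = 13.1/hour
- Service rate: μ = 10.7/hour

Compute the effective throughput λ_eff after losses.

ρ = λ/μ = 13.1/10.7 = 1.2243
P₀ = (1-ρ)/(1-ρ^(K+1)) = (1-1.2243)/(1-1.2243^11) = -0.2243/-8.2633 = 0.02714
P_K = P₀×ρ^K = 0.027144 × 1.2243^10 = 0.027144 × 7.5662 = 0.2054
λ_eff = λ(1-P_K) = 13.1 × (1 - 0.205377) = 13.1 × 0.794623 = 10.4096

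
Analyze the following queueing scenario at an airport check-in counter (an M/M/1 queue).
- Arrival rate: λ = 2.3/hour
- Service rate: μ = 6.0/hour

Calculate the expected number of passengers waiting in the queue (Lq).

ρ = λ/μ = 2.3/6.0 = 0.3833
For M/M/1: Lq = λ²/(μ(μ-λ))
Lq = 5.29/(6.0 × 3.70)
Lq = 0.2383 passengers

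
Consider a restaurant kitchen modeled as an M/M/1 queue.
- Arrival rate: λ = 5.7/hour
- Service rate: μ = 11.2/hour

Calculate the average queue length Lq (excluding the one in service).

ρ = λ/μ = 5.7/11.2 = 0.5089
For M/M/1: Lq = λ²/(μ(μ-λ))
Lq = 32.49/(11.2 × 5.50)
Lq = 0.5274 orders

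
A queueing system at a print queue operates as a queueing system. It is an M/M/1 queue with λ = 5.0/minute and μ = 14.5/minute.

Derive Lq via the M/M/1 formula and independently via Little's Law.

Method 1 (direct): Lq = λ²/(μ(μ-λ)) = 25.00/(14.5 × 9.50) = 0.1815

Method 2 (Little's Law):
W = 1/(μ-λ) = 1/9.50 = 0.105263
Wq = W - 1/μ = 0.105263 - 0.0689655 = 0.03630
Lq = λWq = 5.0 × 0.03630 = 0.1815 ✔ (matches Method 1)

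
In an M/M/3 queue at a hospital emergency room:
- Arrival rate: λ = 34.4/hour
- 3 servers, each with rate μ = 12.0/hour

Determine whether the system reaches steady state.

Stability requires ρ = λ/(cμ) < 1
ρ = 34.4/(3 × 12.0) = 34.4/36.00 = 0.9556
Since 0.9556 < 1, the system is STABLE.
The servers are busy 95.56% of the time.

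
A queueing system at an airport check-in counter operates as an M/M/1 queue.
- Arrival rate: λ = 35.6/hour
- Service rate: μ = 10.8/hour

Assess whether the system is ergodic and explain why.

Stability requires ρ = λ/(cμ) < 1
ρ = 35.6/(1 × 10.8) = 35.6/10.80 = 3.2963
Since 3.2963 ≥ 1, the system is UNSTABLE.
Queue grows without bound. Need μ > λ = 35.6.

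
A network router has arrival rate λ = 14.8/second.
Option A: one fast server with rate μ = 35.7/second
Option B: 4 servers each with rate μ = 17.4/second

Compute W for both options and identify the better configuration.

Option A: single server μ = 35.7 (M/M/1)
  ρ_A = 14.8/35.7 = 0.4146
  W_A = 1/(μ-λ) = 1/(35.7-14.8) = 1/20.90 = 0.04785

Option B: 4 servers μ = 17.4 (M/M/4)
  ρ_B = λ/(cμ) = 14.8/(4×17.4) = 0.2126
  Offered load a = λ/μ = cρ = 14.8/17.4 = 0.8506
  P₀ = [ Σₙ₌₀^3 aⁿ/n! + a^4/(4!(1-ρ)) ]⁻¹
  Σ = a^0/0! + a^1/1! + a^2/2! + a^3/3! = 1.0000 + 0.8506 + 0.3617 + 0.1026 = 2.3149
  a^4/(4!(1-ρ)) = 0.5234/(24 × 0.7874) = 0.02770
  P₀ = 1/(2.3149 + 0.02770) = 0.4269
  Lq = P₀·a^4·ρ / (4!(1-ρ)²) = 0.4269 × 0.5234 × 0.2126 / (24 × 0.6199) = 0.003193
  Wq_B = Lq/λ = 0.0031934/14.8 = 0.0002158
  W_B = Wq_B + 1/μ = 0.0002158 + 0.05747 = 0.05769

Since W_A = 0.04785 < W_B = 0.05769, Option A (single fast server) has the shorter time in system.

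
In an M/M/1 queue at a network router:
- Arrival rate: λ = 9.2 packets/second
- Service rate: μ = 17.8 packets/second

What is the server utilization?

Server utilization: ρ = λ/μ
ρ = 9.2/17.8 = 0.5169
The server is busy 51.69% of the time.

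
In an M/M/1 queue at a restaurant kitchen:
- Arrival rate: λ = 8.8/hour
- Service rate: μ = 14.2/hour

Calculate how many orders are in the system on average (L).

ρ = λ/μ = 8.8/14.2 = 0.6197
For M/M/1: L = λ/(μ-λ)
L = 8.8/(14.2-8.8) = 8.8/5.40
L = 1.6296 orders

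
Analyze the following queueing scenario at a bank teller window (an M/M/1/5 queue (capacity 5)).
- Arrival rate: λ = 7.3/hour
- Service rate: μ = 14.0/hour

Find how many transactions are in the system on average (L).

ρ = λ/μ = 7.3/14.0 = 0.52143
P₀ = (1-ρ)/(1-ρ^(K+1)) = (1-0.52143)/(1-0.52143^6) = 0.4786/0.9799 = 0.4884
P_K = P₀×ρ^K = 0.4884 × 0.52143^5 = 0.4884 × 0.03855 = 0.01883
L = ρ[1 - (K+1)ρ^K + Kρ^(K+1)] / [(1-ρ)(1-ρ^(K+1))]
L = 0.52143 × (1 - 6×0.03855 + 5×0.02010) / ((1 - 0.52143) × (1 - 0.02010)) = 0.9665 transactions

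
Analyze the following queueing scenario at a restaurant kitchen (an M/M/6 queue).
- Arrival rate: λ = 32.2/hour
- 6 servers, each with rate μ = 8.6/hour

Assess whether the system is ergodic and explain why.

Stability requires ρ = λ/(cμ) < 1
ρ = 32.2/(6 × 8.6) = 32.2/51.60 = 0.6240
Since 0.6240 < 1, the system is STABLE.
The servers are busy 62.40% of the time.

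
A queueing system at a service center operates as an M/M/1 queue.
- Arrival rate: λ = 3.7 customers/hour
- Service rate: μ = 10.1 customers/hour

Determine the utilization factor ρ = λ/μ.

Server utilization: ρ = λ/μ
ρ = 3.7/10.1 = 0.3663
The server is busy 36.63% of the time.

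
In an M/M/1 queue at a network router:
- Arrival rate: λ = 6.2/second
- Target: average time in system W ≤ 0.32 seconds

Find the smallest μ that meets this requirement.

For M/M/1: W = 1/(μ-λ)
Need W ≤ 0.32, so 1/(μ-λ) ≤ 0.32
μ - λ ≥ 1/0.32 = 3.1250
μ ≥ 6.2 + 3.1250 = 9.3250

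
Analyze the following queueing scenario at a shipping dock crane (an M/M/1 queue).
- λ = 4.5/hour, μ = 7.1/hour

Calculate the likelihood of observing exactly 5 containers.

ρ = λ/μ = 4.5/7.1 = 0.6338
P(n) = (1-ρ)ρⁿ
P(5) = (1-0.6338) × 0.6338^5
P(5) = 0.36620 × 0.10227
P(5) = 0.03745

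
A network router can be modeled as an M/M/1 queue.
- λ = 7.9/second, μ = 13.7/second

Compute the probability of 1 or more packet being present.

ρ = λ/μ = 7.9/13.7 = 0.5766
P(N ≥ n) = ρⁿ
P(N ≥ 1) = 0.5766^1
P(N ≥ 1) = 0.5766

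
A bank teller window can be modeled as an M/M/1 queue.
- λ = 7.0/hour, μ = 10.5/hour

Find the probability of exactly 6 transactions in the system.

ρ = λ/μ = 7.0/10.5 = 0.66667
P(n) = (1-ρ)ρⁿ
P(6) = (1-0.66667) × 0.66667^6
P(6) = 0.3333 × 0.08779
P(6) = 0.02926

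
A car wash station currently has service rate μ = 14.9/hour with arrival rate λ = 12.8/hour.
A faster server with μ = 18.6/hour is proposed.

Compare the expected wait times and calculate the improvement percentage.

System 1: ρ₁ = 12.8/14.9 = 0.8591, W₁ = 1/(14.9-12.8) = 0.47619
System 2: ρ₂ = 12.8/18.6 = 0.6882, W₂ = 1/(18.6-12.8) = 0.17241
Improvement: (W₁-W₂)/W₁ = (0.47619-0.17241)/0.47619 = 63.79%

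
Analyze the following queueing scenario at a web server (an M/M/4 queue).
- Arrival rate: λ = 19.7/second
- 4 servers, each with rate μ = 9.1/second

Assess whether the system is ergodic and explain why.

Stability requires ρ = λ/(cμ) < 1
ρ = 19.7/(4 × 9.1) = 19.7/36.40 = 0.5412
Since 0.5412 < 1, the system is STABLE.
The servers are busy 54.12% of the time.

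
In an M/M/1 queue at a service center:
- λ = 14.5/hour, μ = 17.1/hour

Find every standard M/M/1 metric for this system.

Step 1: ρ = λ/μ = 14.5/17.1 = 0.8480
Step 2: L = λ/(μ-λ) = 14.5/2.60 = 5.5769
Step 3: Lq = λ²/(μ(μ-λ)) = 210.25/(17.1×2.60) = 4.7290
Step 4: W = 1/(μ-λ) = 1/2.60 = 0.384615
Step 5: Wq = λ/(μ(μ-λ)) = 14.5/(17.1×2.60) = 0.3261
Step 6: P(0) = 1-ρ = 0.1520
Verify: L = λW = 14.5×0.384615 = 5.5769 ✔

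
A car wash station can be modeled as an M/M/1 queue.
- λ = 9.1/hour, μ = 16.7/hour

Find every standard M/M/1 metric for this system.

Step 1: ρ = λ/μ = 9.1/16.7 = 0.5449
Step 2: L = λ/(μ-λ) = 9.1/7.60 = 1.1974
Step 3: Lq = λ²/(μ(μ-λ)) = 82.81/(16.7×7.60) = 0.6525
Step 4: W = 1/(μ-λ) = 1/7.60 = 0.13158
Step 5: Wq = λ/(μ(μ-λ)) = 9.1/(16.7×7.60) = 0.07170
Step 6: P(0) = 1-ρ = 0.4551
Verify: L = λW = 9.1×0.13158 = 1.1974 ✔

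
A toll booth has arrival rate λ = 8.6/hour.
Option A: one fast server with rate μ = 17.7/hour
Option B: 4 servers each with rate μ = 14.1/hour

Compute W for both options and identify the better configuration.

Option A: single server μ = 17.7 (M/M/1)
  ρ_A = 8.6/17.7 = 0.4859
  W_A = 1/(μ-λ) = 1/(17.7-8.6) = 1/9.10 = 0.1099

Option B: 4 servers μ = 14.1 (M/M/4)
  ρ_B = λ/(cμ) = 8.6/(4×14.1) = 0.1525
  Offered load a = λ/μ = cρ = 8.6/14.1 = 0.6099
  P₀ = [ Σₙ₌₀^3 aⁿ/n! + a^4/(4!(1-ρ)) ]⁻¹
  Σ = a^0/0! + a^1/1! + a^2/2! + a^3/3! = 1.0000 + 0.60993 + 0.18601 + 0.037817 = 1.8338
  a^4/(4!(1-ρ)) = 0.1384/(24 × 0.8475) = 0.006804
  P₀ = 1/(1.8338 + 0.006804) = 0.5433
  Lq = P₀·a^4·ρ / (4!(1-ρ)²) = 0.543314 × 0.138394 × 0.152482 / (24 × 0.718286) = 0.0006651
  Wq_B = Lq/λ = 0.0006651/8.6 = 0.00007734
  W_B = Wq_B + 1/μ = 0.00007734 + 0.07092 = 0.07100

Since W_B = 0.07100 < W_A = 0.1099, Option B (multiple servers) has the shorter time in system.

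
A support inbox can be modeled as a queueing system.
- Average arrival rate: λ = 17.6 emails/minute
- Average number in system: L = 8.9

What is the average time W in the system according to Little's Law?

Little's Law: L = λW, so W = L/λ
W = 8.9/17.6 = 0.5057 minutes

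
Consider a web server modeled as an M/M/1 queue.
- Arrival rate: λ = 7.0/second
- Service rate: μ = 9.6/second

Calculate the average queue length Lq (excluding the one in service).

ρ = λ/μ = 7.0/9.6 = 0.7292
For M/M/1: Lq = λ²/(μ(μ-λ))
Lq = 49.00/(9.6 × 2.60)
Lq = 1.9631 requests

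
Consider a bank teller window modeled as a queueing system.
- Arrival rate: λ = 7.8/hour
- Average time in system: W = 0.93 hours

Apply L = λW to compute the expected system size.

Little's Law: L = λW
L = 7.8 × 0.93 = 7.2540 transactions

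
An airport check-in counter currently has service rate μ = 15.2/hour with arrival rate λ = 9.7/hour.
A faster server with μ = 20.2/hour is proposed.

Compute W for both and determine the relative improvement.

System 1: ρ₁ = 9.7/15.2 = 0.6382, W₁ = 1/(15.2-9.7) = 0.18182
System 2: ρ₂ = 9.7/20.2 = 0.4802, W₂ = 1/(20.2-9.7) = 0.095238
Improvement: (W₁-W₂)/W₁ = (0.18182-0.095238)/0.18182 = 47.62%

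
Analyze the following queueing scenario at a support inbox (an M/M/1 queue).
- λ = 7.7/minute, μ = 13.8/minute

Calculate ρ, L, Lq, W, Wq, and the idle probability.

Step 1: ρ = λ/μ = 7.7/13.8 = 0.5580
Step 2: L = λ/(μ-λ) = 7.7/6.10 = 1.2623
Step 3: Lq = λ²/(μ(μ-λ)) = 59.29/(13.8×6.10) = 0.7043
Step 4: W = 1/(μ-λ) = 1/6.10 = 0.16393
Step 5: Wq = λ/(μ(μ-λ)) = 7.7/(13.8×6.10) = 0.09147
Step 6: P(0) = 1-ρ = 0.4420
Verify: L = λW = 7.7×0.16393 = 1.2623 ✔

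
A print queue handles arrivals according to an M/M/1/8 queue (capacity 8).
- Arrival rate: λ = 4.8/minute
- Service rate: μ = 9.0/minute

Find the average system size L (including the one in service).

ρ = λ/μ = 4.8/9.0 = 0.533333
P₀ = (1-ρ)/(1-ρ^(K+1)) = (1-0.533333)/(1-0.533333^9) = 0.4667/0.9965 = 0.4683
P_K = P₀×ρ^K = 0.46830 × 0.533333^8 = 0.46830 × 0.0065462 = 0.003066
L = ρ[1 - (K+1)ρ^K + Kρ^(K+1)] / [(1-ρ)(1-ρ^(K+1))]
L = 0.533333 × (1 - 9×0.006546 + 8×0.003491) / ((1 - 0.533333) × (1 - 0.003491)) = 1.1113 jobs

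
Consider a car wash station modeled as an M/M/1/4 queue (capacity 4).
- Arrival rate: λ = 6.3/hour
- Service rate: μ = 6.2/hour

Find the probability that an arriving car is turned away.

ρ = λ/μ = 6.3/6.2 = 1.01613
P₀ = (1-ρ)/(1-ρ^(K+1)) = (1-1.01613)/(1-1.01613^5) = -0.01613/-0.08329 = 0.1937
P_K = P₀×ρ^K = 0.1937 × 1.01613^4 = 0.1937 × 1.0661 = 0.2065
Blocking probability = 20.65%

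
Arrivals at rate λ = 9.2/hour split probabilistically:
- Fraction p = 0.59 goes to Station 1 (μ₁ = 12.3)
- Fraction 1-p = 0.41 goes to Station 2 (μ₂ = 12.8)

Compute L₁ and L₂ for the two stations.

Effective rates: λ₁ = 9.2×0.59 = 5.428, λ₂ = 9.2×0.41 = 3.772
Station 1: ρ₁ = 5.428/12.3 = 0.4413, L₁ = ρ₁/(1-ρ₁) = 0.4413/(1-0.4413) = 0.7899
Station 2: ρ₂ = 3.772/12.8 = 0.2947, L₂ = ρ₂/(1-ρ₂) = 0.2947/(1-0.2947) = 0.4178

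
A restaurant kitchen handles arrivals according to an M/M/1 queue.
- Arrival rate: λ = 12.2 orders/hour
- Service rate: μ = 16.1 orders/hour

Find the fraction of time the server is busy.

Server utilization: ρ = λ/μ
ρ = 12.2/16.1 = 0.7578
The server is busy 75.78% of the time.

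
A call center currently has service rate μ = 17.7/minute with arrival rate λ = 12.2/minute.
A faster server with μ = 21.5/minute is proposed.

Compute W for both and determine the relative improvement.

System 1: ρ₁ = 12.2/17.7 = 0.6893, W₁ = 1/(17.7-12.2) = 0.18182
System 2: ρ₂ = 12.2/21.5 = 0.5674, W₂ = 1/(21.5-12.2) = 0.10753
Improvement: (W₁-W₂)/W₁ = (0.18182-0.10753)/0.18182 = 40.86%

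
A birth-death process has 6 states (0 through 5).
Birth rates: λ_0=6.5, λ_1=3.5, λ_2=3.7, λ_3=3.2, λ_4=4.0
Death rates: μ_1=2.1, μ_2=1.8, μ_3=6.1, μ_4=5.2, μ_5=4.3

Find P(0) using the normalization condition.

Ratios P(n)/P(0) = (λ₀···λₙ₋₁)/(μ₁···μₙ):
P(1)/P(0) = (6.5)/(2.1) = 3.0952
P(2)/P(0) = (6.5×3.5)/(2.1×1.8) = 6.0185
P(3)/P(0) = (6.5×3.5×3.7)/(2.1×1.8×6.1) = 3.6506
P(4)/P(0) = (6.5×3.5×3.7×3.2)/(2.1×1.8×6.1×5.2) = 2.2465
P(5)/P(0) = (6.5×3.5×3.7×3.2×4.0)/(2.1×1.8×6.1×5.2×4.3) = 2.0898

Normalization: ∑ P(n) = 1
P(0) × (1.0000 + 3.0952 + 6.0185 + 3.6506 + 2.2465 + 2.0898) = 1
P(0) × 18.1006 = 1
P(0) = 1/18.1006 = 0.05525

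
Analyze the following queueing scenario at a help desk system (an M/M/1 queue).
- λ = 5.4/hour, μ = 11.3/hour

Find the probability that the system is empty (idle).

ρ = λ/μ = 5.4/11.3 = 0.4779
P(0) = 1 - ρ = 1 - 0.4779 = 0.5221
The server is idle 52.21% of the time.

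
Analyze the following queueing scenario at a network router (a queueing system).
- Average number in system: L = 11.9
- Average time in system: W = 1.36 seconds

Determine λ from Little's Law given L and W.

Little's Law: L = λW, so λ = L/W
λ = 11.9/1.36 = 8.7500 packets/second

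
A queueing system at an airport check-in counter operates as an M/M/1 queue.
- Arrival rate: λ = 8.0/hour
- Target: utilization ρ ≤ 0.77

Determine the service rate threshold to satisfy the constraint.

ρ = λ/μ, so μ = λ/ρ
μ ≥ 8.0/0.77 = 10.3896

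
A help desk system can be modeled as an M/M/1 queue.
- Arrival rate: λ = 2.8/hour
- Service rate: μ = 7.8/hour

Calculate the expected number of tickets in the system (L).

ρ = λ/μ = 2.8/7.8 = 0.3590
For M/M/1: L = λ/(μ-λ)
L = 2.8/(7.8-2.8) = 2.8/5.00
L = 0.5600 tickets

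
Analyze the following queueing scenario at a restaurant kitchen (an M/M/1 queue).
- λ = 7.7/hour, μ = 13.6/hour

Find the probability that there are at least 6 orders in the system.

ρ = λ/μ = 7.7/13.6 = 0.56618
P(N ≥ n) = ρⁿ
P(N ≥ 6) = 0.56618^6
P(N ≥ 6) = 0.03294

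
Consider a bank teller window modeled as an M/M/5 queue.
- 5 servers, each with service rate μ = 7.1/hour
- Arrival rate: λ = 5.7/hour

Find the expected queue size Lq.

Traffic intensity: ρ = λ/(cμ) = 5.7/(5×7.1) = 0.1606
Since ρ = 0.1606 < 1, system is stable.
Offered load a = λ/μ = cρ = 5.7/7.1 = 0.8028
P₀ = [ Σₙ₌₀^4 aⁿ/n! + a^5/(5!(1-ρ)) ]⁻¹
Σ = a^0/0! + a^1/1! + a^2/2! + a^3/3! + a^4/4! = 1.0000 + 0.80282 + 0.32226 + 0.086238 + 0.017308 = 2.2286
a^5/(5!(1-ρ)) = 0.3335/(120 × 0.8394) = 0.003311
P₀ = 1/(2.2286 + 0.003311) = 0.4480
Lq = P₀·a^5·ρ / (5!(1-ρ)²) = 0.4480 × 0.3335 × 0.1606 / (120 × 0.7047) = 0.0002837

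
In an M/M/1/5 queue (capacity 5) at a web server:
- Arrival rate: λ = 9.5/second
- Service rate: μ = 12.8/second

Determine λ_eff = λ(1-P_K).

ρ = λ/μ = 9.5/12.8 = 0.742188
P₀ = (1-ρ)/(1-ρ^(K+1)) = (1-0.742188)/(1-0.742188^6) = 0.257812/0.832859 = 0.3096
P_K = P₀×ρ^K = 0.30955 × 0.742188^5 = 0.30955 × 0.22520 = 0.06971
λ_eff = λ(1-P_K) = 9.5 × (1 - 0.069711) = 9.5 × 0.930289 = 8.8377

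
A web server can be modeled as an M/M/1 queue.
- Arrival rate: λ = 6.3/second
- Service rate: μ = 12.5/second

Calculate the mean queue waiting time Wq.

First, compute utilization: ρ = λ/μ = 6.3/12.5 = 0.5040
For M/M/1: Wq = λ/(μ(μ-λ))
Wq = 6.3/(12.5 × (12.5-6.3))
Wq = 6.3/(12.5 × 6.20)
Wq = 0.08129 seconds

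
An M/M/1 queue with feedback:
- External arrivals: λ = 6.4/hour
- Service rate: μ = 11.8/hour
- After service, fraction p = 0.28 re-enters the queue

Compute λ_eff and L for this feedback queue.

Effective arrival rate: λ_eff = λ/(1-p) = 6.4/(1-0.28) = 6.4/0.72 = 8.88889
ρ = λ_eff/μ = 8.88889/11.8 = 0.753296
L = ρ/(1-ρ) = 0.753296/(1-0.753296) = 3.0534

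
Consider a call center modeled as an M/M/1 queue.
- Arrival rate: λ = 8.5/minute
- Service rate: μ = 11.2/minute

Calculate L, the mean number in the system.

ρ = λ/μ = 8.5/11.2 = 0.7589
For M/M/1: L = λ/(μ-λ)
L = 8.5/(11.2-8.5) = 8.5/2.70
L = 3.1481 calls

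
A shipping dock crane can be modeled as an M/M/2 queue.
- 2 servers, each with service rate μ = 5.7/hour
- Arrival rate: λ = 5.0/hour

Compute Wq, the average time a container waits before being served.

Traffic intensity: ρ = λ/(cμ) = 5.0/(2×5.7) = 0.4386
Since ρ = 0.4386 < 1, system is stable.
Offered load a = λ/μ = cρ = 5.0/5.7 = 0.8772
P₀ = [ Σₙ₌₀^1 aⁿ/n! + a^2/(2!(1-ρ)) ]⁻¹
Σ = a^0/0! + a^1/1! = 1.0000 + 0.8772 = 1.8772
a^2/(2!(1-ρ)) = 0.7695/(2 × 0.5614) = 0.6853
P₀ = 1/(1.8772 + 0.6853) = 0.3902
Lq = P₀·a^2·ρ / (2!(1-ρ)²) = 0.3902 × 0.7695 × 0.4386 / (2 × 0.3152) = 0.2089
Wq = Lq/λ = 0.20894/5.0 = 0.04179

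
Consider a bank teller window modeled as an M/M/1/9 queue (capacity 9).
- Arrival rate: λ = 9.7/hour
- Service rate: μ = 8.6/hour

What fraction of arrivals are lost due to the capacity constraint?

ρ = λ/μ = 9.7/8.6 = 1.12791
P₀ = (1-ρ)/(1-ρ^(K+1)) = (1-1.12791)/(1-1.12791^10) = -0.1279/-2.3323 = 0.05484
P_K = P₀×ρ^K = 0.05484 × 1.12791^9 = 0.05484 × 2.9544 = 0.1620
Blocking probability = 16.20%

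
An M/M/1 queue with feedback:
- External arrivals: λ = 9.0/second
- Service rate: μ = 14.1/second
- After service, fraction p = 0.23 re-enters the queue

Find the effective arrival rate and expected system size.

Effective arrival rate: λ_eff = λ/(1-p) = 9.0/(1-0.23) = 9.0/0.77 = 11.68831
ρ = λ_eff/μ = 11.68831/14.1 = 0.828958
L = ρ/(1-ρ) = 0.828958/(1-0.828958) = 4.8465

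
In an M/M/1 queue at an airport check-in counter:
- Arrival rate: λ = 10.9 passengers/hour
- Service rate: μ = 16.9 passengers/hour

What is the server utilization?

Server utilization: ρ = λ/μ
ρ = 10.9/16.9 = 0.6450
The server is busy 64.50% of the time.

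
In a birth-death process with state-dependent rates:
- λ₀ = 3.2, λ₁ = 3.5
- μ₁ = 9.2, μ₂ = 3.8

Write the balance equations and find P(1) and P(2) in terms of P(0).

Balance equations:
State 0: λ₀P₀ = μ₁P₁ → P₁ = (λ₀/μ₁)P₀ = (3.2/9.2)P₀ = 0.3478P₀
State 1: P₂ = (λ₀λ₁)/(μ₁μ₂)P₀ = (3.2×3.5)/(9.2×3.8)P₀ = 0.3204P₀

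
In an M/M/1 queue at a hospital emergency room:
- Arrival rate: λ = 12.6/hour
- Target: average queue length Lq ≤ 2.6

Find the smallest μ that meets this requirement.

For M/M/1: Lq = λ²/(μ(μ-λ))
Need Lq ≤ 2.6, i.e. μ(μ-λ) ≥ λ²/2.6
μ² - 12.6μ - 158.76/2.6 ≥ 0  →  μ² - 12.6μ - 61.06154 ≥ 0
Quadratic formula (positive root): μ = [λ + √(λ² + 4×61.06154)]/2
Discriminant: 158.76 + 4×61.06154 = 403.0062, √403.0062 = 20.0750
μ ≥ (12.6 + 20.0750)/2 = 16.3375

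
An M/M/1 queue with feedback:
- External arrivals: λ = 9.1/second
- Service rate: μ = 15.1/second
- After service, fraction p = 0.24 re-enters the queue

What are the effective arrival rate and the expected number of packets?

Effective arrival rate: λ_eff = λ/(1-p) = 9.1/(1-0.24) = 9.1/0.76 = 11.9737
ρ = λ_eff/μ = 11.9737/15.1 = 0.79296
L = ρ/(1-ρ) = 0.79296/(1-0.79296) = 3.8300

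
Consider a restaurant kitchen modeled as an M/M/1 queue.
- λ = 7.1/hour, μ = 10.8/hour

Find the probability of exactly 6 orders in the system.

ρ = λ/μ = 7.1/10.8 = 0.65741
P(n) = (1-ρ)ρⁿ
P(6) = (1-0.65741) × 0.65741^6
P(6) = 0.3426 × 0.08073
P(6) = 0.02766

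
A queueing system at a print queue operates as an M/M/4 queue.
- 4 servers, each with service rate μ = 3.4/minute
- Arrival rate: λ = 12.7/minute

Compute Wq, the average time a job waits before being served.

Traffic intensity: ρ = λ/(cμ) = 12.7/(4×3.4) = 0.9338
Since ρ = 0.9338 < 1, system is stable.
Offered load a = λ/μ = cρ = 12.7/3.4 = 3.7353
P₀ = [ Σₙ₌₀^3 aⁿ/n! + a^4/(4!(1-ρ)) ]⁻¹
Σ = a^0/0! + a^1/1! + a^2/2! + a^3/3! = 1.0000 + 3.7353 + 6.9762 + 8.6861 = 20.3976
a^4/(4!(1-ρ)) = 194.6701/(24 × 0.06617647) = 122.5701
P₀ = 1/(20.3976 + 122.5701) = 0.006995
Lq = P₀·a^4·ρ / (4!(1-ρ)²) = 0.00699459 × 194.6701 × 0.933824 / (24 × 0.00437933) = 12.0978
Wq = Lq/λ = 12.0978/12.7 = 0.9526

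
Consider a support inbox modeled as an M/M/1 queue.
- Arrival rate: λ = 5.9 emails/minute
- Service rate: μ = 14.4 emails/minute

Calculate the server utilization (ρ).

Server utilization: ρ = λ/μ
ρ = 5.9/14.4 = 0.4097
The server is busy 40.97% of the time.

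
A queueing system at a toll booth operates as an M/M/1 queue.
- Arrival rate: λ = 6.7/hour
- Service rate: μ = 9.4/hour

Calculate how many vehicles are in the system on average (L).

ρ = λ/μ = 6.7/9.4 = 0.7128
For M/M/1: L = λ/(μ-λ)
L = 6.7/(9.4-6.7) = 6.7/2.70
L = 2.4815 vehicles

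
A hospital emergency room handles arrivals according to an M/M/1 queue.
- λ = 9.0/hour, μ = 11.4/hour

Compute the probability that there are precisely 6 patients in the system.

ρ = λ/μ = 9.0/11.4 = 0.78947
P(n) = (1-ρ)ρⁿ
P(6) = (1-0.78947) × 0.78947^6
P(6) = 0.21053 × 0.24211
P(6) = 0.05097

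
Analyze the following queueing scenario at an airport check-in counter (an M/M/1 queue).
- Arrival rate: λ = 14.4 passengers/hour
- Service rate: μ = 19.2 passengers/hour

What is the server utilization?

Server utilization: ρ = λ/μ
ρ = 14.4/19.2 = 0.7500
The server is busy 75.00% of the time.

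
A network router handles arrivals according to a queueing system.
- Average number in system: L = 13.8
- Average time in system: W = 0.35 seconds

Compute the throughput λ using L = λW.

Little's Law: L = λW, so λ = L/W
λ = 13.8/0.35 = 39.4286 packets/second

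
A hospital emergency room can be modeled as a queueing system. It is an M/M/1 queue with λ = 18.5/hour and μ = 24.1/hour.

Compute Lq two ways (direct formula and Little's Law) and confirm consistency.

Method 1 (direct): Lq = λ²/(μ(μ-λ)) = 342.25/(24.1 × 5.60) = 2.5359

Method 2 (Little's Law):
W = 1/(μ-λ) = 1/5.60 = 0.1785714
Wq = W - 1/μ = 0.1785714 - 0.04149378 = 0.137078
Lq = λWq = 18.5 × 0.137078 = 2.5359 ✔ (matches Method 1)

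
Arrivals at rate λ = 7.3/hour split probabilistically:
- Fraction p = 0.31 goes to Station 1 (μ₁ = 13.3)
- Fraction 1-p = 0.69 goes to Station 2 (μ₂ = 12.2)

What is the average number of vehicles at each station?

Effective rates: λ₁ = 7.3×0.31 = 2.263, λ₂ = 7.3×0.69 = 5.037
Station 1: ρ₁ = 2.263/13.3 = 0.17015, L₁ = ρ₁/(1-ρ₁) = 0.17015/(1-0.17015) = 0.2050
Station 2: ρ₂ = 5.037/12.2 = 0.41287, L₂ = ρ₂/(1-ρ₂) = 0.41287/(1-0.41287) = 0.7032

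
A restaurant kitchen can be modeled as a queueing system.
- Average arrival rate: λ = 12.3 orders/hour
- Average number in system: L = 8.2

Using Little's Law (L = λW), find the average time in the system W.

Little's Law: L = λW, so W = L/λ
W = 8.2/12.3 = 0.6667 hours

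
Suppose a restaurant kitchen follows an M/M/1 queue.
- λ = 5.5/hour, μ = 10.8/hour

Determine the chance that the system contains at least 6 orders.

ρ = λ/μ = 5.5/10.8 = 0.50926
P(N ≥ n) = ρⁿ
P(N ≥ 6) = 0.50926^6
P(N ≥ 6) = 0.01744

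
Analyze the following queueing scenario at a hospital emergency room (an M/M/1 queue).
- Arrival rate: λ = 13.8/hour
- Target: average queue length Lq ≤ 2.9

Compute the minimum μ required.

For M/M/1: Lq = λ²/(μ(μ-λ))
Need Lq ≤ 2.9, i.e. μ(μ-λ) ≥ λ²/2.9
μ² - 13.8μ - 190.44/2.9 ≥ 0  →  μ² - 13.8μ - 65.66897 ≥ 0
Quadratic formula (positive root): μ = [λ + √(λ² + 4×65.66897)]/2
Discriminant: 190.44 + 4×65.66897 = 453.1159, √453.1159 = 21.2865
μ ≥ (13.8 + 21.2865)/2 = 17.5433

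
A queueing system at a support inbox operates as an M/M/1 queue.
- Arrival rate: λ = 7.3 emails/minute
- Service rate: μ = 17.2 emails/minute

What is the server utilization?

Server utilization: ρ = λ/μ
ρ = 7.3/17.2 = 0.4244
The server is busy 42.44% of the time.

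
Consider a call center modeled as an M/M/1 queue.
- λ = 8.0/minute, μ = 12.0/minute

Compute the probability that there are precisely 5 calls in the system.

ρ = λ/μ = 8.0/12.0 = 0.6667
P(n) = (1-ρ)ρⁿ
P(5) = (1-0.6667) × 0.6667^5
P(5) = 0.3333 × 0.1317
P(5) = 0.04390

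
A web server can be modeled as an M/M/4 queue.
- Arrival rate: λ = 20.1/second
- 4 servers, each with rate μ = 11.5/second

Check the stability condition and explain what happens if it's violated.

Stability requires ρ = λ/(cμ) < 1
ρ = 20.1/(4 × 11.5) = 20.1/46.00 = 0.4370
Since 0.4370 < 1, the system is STABLE.
The servers are busy 43.70% of the time.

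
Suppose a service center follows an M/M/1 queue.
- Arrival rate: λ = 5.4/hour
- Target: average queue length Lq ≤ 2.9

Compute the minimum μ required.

For M/M/1: Lq = λ²/(μ(μ-λ))
Need Lq ≤ 2.9, i.e. μ(μ-λ) ≥ λ²/2.9
μ² - 5.4μ - 29.16/2.9 ≥ 0  →  μ² - 5.4μ - 10.05517 ≥ 0
Quadratic formula (positive root): μ = [λ + √(λ² + 4×10.05517)]/2
Discriminant: 29.16 + 4×10.05517 = 69.3807, √69.3807 = 8.32951
μ ≥ (5.4 + 8.32951)/2 = 6.8648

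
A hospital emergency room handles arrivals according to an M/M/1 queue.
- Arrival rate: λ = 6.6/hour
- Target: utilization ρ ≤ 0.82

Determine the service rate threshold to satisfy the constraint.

ρ = λ/μ, so μ = λ/ρ
μ ≥ 6.6/0.82 = 8.0488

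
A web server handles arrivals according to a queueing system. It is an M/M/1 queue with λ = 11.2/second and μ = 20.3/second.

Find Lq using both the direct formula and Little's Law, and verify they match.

Method 1 (direct): Lq = λ²/(μ(μ-λ)) = 125.44/(20.3 × 9.10) = 0.6790

Method 2 (Little's Law):
W = 1/(μ-λ) = 1/9.10 = 0.10989
Wq = W - 1/μ = 0.10989 - 0.049261 = 0.060629
Lq = λWq = 11.2 × 0.060629 = 0.6790 ✔ (matches Method 1)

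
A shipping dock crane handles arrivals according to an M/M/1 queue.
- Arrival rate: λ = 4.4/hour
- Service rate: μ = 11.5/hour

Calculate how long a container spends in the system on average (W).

First, compute utilization: ρ = λ/μ = 4.4/11.5 = 0.3826
For M/M/1: W = 1/(μ-λ)
W = 1/(11.5-4.4) = 1/7.10
W = 0.1408 hours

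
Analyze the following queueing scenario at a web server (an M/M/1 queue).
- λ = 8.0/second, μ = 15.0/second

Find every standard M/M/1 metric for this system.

Step 1: ρ = λ/μ = 8.0/15.0 = 0.5333
Step 2: L = λ/(μ-λ) = 8.0/7.00 = 1.1429
Step 3: Lq = λ²/(μ(μ-λ)) = 64.00/(15.0×7.00) = 0.6095
Step 4: W = 1/(μ-λ) = 1/7.00 = 0.14286
Step 5: Wq = λ/(μ(μ-λ)) = 8.0/(15.0×7.00) = 0.07619
Step 6: P(0) = 1-ρ = 0.4667
Verify: L = λW = 8.0×0.14286 = 1.1429 ✔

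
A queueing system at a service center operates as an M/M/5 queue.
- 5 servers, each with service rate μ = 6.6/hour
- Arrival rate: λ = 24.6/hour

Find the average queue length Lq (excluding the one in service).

Traffic intensity: ρ = λ/(cμ) = 24.6/(5×6.6) = 0.7455
Since ρ = 0.7455 < 1, system is stable.
Offered load a = λ/μ = cρ = 24.6/6.6 = 3.7273
P₀ = [ Σₙ₌₀^4 aⁿ/n! + a^5/(5!(1-ρ)) ]⁻¹
Σ = a^0/0! + a^1/1! + a^2/2! + a^3/3! + a^4/4! = 1.0000 + 3.7273 + 6.9463 + 8.6302 + 8.0418 = 28.3456
a^5/(5!(1-ρ)) = 719.3759/(120 × 0.254545) = 23.5510
P₀ = 1/(28.3456 + 23.5510) = 0.01927
Lq = P₀·a^5·ρ / (5!(1-ρ)²) = 0.019269 × 719.3759 × 0.74545 / (120 × 0.064793) = 1.3290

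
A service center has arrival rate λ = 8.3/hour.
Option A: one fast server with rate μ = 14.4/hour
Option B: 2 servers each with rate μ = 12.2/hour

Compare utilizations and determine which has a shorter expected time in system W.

Option A: single server μ = 14.4 (M/M/1)
  ρ_A = 8.3/14.4 = 0.5764
  W_A = 1/(μ-λ) = 1/(14.4-8.3) = 1/6.10 = 0.1639

Option B: 2 servers μ = 12.2 (M/M/2)
  ρ_B = λ/(cμ) = 8.3/(2×12.2) = 0.3402
  Offered load a = λ/μ = cρ = 8.3/12.2 = 0.6803
  P₀ = [ Σₙ₌₀^1 aⁿ/n! + a^2/(2!(1-ρ)) ]⁻¹
  Σ = a^0/0! + a^1/1! = 1.0000 + 0.6803 = 1.6803
  a^2/(2!(1-ρ)) = 0.4628/(2 × 0.6598) = 0.3507
  P₀ = 1/(1.6803 + 0.3507) = 0.4924
  Lq = P₀·a^2·ρ / (2!(1-ρ)²) = 0.49235 × 0.46285 × 0.34016 / (2 × 0.43538) = 0.08902
  Wq_B = Lq/λ = 0.089023/8.3 = 0.010726
  W_B = Wq_B + 1/μ = 0.010726 + 0.081967 = 0.09269

Since W_B = 0.09269 < W_A = 0.1639, Option B (multiple servers) has the shorter time in system.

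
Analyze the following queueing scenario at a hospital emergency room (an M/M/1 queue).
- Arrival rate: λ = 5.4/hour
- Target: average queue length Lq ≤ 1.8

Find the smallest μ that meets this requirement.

For M/M/1: Lq = λ²/(μ(μ-λ))
Need Lq ≤ 1.8, i.e. μ(μ-λ) ≥ λ²/1.8
μ² - 5.4μ - 29.16/1.8 ≥ 0  →  μ² - 5.4μ - 16.2000 ≥ 0
Quadratic formula (positive root): μ = [λ + √(λ² + 4×16.2000)]/2
Discriminant: 29.16 + 4×16.2000 = 93.9600, √93.9600 = 9.693297
μ ≥ (5.4 + 9.693297)/2 = 7.5466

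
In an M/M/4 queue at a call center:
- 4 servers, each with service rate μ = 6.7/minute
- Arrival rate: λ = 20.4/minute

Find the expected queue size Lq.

Traffic intensity: ρ = λ/(cμ) = 20.4/(4×6.7) = 0.7612
Since ρ = 0.7612 < 1, system is stable.
Offered load a = λ/μ = cρ = 20.4/6.7 = 3.0448
P₀ = [ Σₙ₌₀^3 aⁿ/n! + a^4/(4!(1-ρ)) ]⁻¹
Σ = a^0/0! + a^1/1! + a^2/2! + a^3/3! = 1.0000 + 3.0448 + 4.6353 + 4.7045 = 13.3846
a^4/(4!(1-ρ)) = 85.9452/(24 × 0.238806) = 14.9956
P₀ = 1/(13.3846 + 14.9956) = 0.03524
Lq = P₀·a^4·ρ / (4!(1-ρ)²) = 0.035236 × 85.9452 × 0.76119 / (24 × 0.057028) = 1.6842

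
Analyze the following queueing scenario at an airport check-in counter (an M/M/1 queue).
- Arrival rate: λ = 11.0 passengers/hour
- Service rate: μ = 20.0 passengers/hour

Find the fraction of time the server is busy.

Server utilization: ρ = λ/μ
ρ = 11.0/20.0 = 0.5500
The server is busy 55.00% of the time.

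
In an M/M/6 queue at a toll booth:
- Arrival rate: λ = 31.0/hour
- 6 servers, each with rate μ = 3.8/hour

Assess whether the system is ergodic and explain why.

Stability requires ρ = λ/(cμ) < 1
ρ = 31.0/(6 × 3.8) = 31.0/22.80 = 1.3596
Since 1.3596 ≥ 1, the system is UNSTABLE.
Need c > λ/μ = 31.0/3.8 = 8.16.
Minimum servers needed: c = 9.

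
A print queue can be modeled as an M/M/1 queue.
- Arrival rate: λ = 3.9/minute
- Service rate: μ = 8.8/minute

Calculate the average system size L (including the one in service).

ρ = λ/μ = 3.9/8.8 = 0.4432
For M/M/1: L = λ/(μ-λ)
L = 3.9/(8.8-3.9) = 3.9/4.90
L = 0.7959 jobs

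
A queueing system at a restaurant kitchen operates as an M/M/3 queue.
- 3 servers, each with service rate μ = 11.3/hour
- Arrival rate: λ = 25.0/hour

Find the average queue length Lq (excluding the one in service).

Traffic intensity: ρ = λ/(cμ) = 25.0/(3×11.3) = 0.7375
Since ρ = 0.7375 < 1, system is stable.
Offered load a = λ/μ = cρ = 25.0/11.3 = 2.2124
P₀ = [ Σₙ₌₀^2 aⁿ/n! + a^3/(3!(1-ρ)) ]⁻¹
Σ = a^0/0! + a^1/1! + a^2/2! = 1.0000 + 2.2124 + 2.4473 = 5.6597
a^3/(3!(1-ρ)) = 10.8289/(6 × 0.262537) = 6.8745
P₀ = 1/(5.6597 + 6.8745) = 0.07978
Lq = P₀·a^3·ρ / (3!(1-ρ)²) = 0.07978 × 10.8289 × 0.7375 / (6 × 0.06893) = 1.5406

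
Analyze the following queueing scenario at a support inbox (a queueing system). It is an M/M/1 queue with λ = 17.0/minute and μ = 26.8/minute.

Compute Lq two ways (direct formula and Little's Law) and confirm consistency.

Method 1 (direct): Lq = λ²/(μ(μ-λ)) = 289.00/(26.8 × 9.80) = 1.1004

Method 2 (Little's Law):
W = 1/(μ-λ) = 1/9.80 = 0.10204
Wq = W - 1/μ = 0.10204 - 0.037313 = 0.06473
Lq = λWq = 17.0 × 0.06473 = 1.1004 ✔ (matches Method 1)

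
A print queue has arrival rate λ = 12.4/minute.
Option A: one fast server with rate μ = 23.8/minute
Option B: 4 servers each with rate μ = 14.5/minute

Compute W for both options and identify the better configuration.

Option A: single server μ = 23.8 (M/M/1)
  ρ_A = 12.4/23.8 = 0.5210
  W_A = 1/(μ-λ) = 1/(23.8-12.4) = 1/11.40 = 0.08772

Option B: 4 servers μ = 14.5 (M/M/4)
  ρ_B = λ/(cμ) = 12.4/(4×14.5) = 0.2138
  Offered load a = λ/μ = cρ = 12.4/14.5 = 0.8552
  P₀ = [ Σₙ₌₀^3 aⁿ/n! + a^4/(4!(1-ρ)) ]⁻¹
  Σ = a^0/0! + a^1/1! + a^2/2! + a^3/3! = 1.0000 + 0.8552 + 0.3657 + 0.1042 = 2.3251
  a^4/(4!(1-ρ)) = 0.5348/(24 × 0.7862) = 0.02834
  P₀ = 1/(2.3251 + 0.02834) = 0.4249
  Lq = P₀·a^4·ρ / (4!(1-ρ)²) = 0.4249 × 0.5348 × 0.2138 / (24 × 0.6181) = 0.003275
  Wq_B = Lq/λ = 0.003275/12.4 = 0.0002641
  W_B = Wq_B + 1/μ = 0.0002641 + 0.06897 = 0.06923

Since W_B = 0.06923 < W_A = 0.08772, Option B (multiple servers) has the shorter time in system.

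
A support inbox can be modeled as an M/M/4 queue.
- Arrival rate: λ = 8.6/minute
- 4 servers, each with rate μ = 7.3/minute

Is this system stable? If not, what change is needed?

Stability requires ρ = λ/(cμ) < 1
ρ = 8.6/(4 × 7.3) = 8.6/29.20 = 0.2945
Since 0.2945 < 1, the system is STABLE.
The servers are busy 29.45% of the time.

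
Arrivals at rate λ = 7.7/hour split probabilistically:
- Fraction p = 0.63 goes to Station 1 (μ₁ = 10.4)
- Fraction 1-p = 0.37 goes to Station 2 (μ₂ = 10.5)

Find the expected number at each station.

Effective rates: λ₁ = 7.7×0.63 = 4.851, λ₂ = 7.7×0.37 = 2.849
Station 1: ρ₁ = 4.851/10.4 = 0.46644, L₁ = ρ₁/(1-ρ₁) = 0.46644/(1-0.46644) = 0.8742
Station 2: ρ₂ = 2.849/10.5 = 0.27133, L₂ = ρ₂/(1-ρ₂) = 0.27133/(1-0.27133) = 0.3724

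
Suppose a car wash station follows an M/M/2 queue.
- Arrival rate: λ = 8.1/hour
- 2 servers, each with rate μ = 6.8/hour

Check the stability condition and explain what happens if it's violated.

Stability requires ρ = λ/(cμ) < 1
ρ = 8.1/(2 × 6.8) = 8.1/13.60 = 0.5956
Since 0.5956 < 1, the system is STABLE.
The servers are busy 59.56% of the time.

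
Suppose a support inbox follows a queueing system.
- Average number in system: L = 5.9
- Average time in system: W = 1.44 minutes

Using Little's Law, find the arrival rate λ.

Little's Law: L = λW, so λ = L/W
λ = 5.9/1.44 = 4.0972 emails/minute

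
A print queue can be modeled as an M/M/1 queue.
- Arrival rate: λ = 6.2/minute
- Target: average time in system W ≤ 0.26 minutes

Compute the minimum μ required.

For M/M/1: W = 1/(μ-λ)
Need W ≤ 0.26, so 1/(μ-λ) ≤ 0.26
μ - λ ≥ 1/0.26 = 3.8462
μ ≥ 6.2 + 3.8462 = 10.0462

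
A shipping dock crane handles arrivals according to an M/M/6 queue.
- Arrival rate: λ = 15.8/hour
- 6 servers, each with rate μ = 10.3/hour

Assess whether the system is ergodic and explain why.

Stability requires ρ = λ/(cμ) < 1
ρ = 15.8/(6 × 10.3) = 15.8/61.80 = 0.2557
Since 0.2557 < 1, the system is STABLE.
The servers are busy 25.57% of the time.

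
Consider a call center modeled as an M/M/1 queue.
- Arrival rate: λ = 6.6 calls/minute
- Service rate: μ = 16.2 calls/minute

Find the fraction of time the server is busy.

Server utilization: ρ = λ/μ
ρ = 6.6/16.2 = 0.4074
The server is busy 40.74% of the time.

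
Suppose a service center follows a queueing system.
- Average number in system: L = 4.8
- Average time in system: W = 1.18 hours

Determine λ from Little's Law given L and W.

Little's Law: L = λW, so λ = L/W
λ = 4.8/1.18 = 4.0678 customers/hour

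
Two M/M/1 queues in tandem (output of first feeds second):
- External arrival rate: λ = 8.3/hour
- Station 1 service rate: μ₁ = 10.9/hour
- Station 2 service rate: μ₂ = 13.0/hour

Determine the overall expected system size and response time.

By Jackson's theorem, each station behaves as independent M/M/1.
Station 1: ρ₁ = 8.3/10.9 = 0.7615, L₁ = ρ₁/(1-ρ₁) = λ/(μ₁-λ) = 8.3/2.60 = 3.1923
Station 2: ρ₂ = 8.3/13.0 = 0.6385, L₂ = ρ₂/(1-ρ₂) = λ/(μ₂-λ) = 8.3/4.70 = 1.7660
Total: L = L₁ + L₂ = 3.1923 + 1.7660 = 4.9583
W = L/λ = 4.9583/8.3 = 0.5974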